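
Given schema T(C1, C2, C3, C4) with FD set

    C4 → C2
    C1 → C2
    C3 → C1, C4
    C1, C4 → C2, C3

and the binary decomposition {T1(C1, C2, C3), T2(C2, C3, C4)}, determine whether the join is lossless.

Common attributes: T1 ∩ T2 = {C2, C3}.
Closure of {C2, C3}: C3 → C1, C4 applies, adding C1, C4. So (C2, C3)⁺ = {C1, C2, C3, C4}.
This closure contains every attribute of T1, so T1 ∩ T2 → T1. The join is lossless.

Yes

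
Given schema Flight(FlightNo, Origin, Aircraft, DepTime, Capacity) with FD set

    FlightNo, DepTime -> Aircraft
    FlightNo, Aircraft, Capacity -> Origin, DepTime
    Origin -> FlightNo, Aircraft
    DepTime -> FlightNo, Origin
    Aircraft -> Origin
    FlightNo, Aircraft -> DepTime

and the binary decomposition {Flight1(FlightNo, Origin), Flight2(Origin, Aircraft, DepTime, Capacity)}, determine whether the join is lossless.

Common attributes: Flight1 ∩ Flight2 = {Origin}.
Closure of {Origin}: Origin → FlightNo, Aircraft applies, adding FlightNo, Aircraft; FlightNo, Aircraft → DepTime applies, adding DepTime. So (Origin)⁺ = {FlightNo, Origin, Aircraft, DepTime}.
This closure contains every attribute of Flight1, so Flight1 ∩ Flight2 → Flight1. The join is lossless.

Yes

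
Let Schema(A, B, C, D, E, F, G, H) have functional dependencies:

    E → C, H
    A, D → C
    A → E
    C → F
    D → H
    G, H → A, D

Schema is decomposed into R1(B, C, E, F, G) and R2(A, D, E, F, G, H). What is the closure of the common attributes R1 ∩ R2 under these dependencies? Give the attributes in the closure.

A, C, D, E, F, G, H

R1 ∩ R2 = {E, F, G}.
E → C, H applies, adding C, H
G, H → A, D applies, adding A, D
Closure: {A, C, D, E, F, G, H}.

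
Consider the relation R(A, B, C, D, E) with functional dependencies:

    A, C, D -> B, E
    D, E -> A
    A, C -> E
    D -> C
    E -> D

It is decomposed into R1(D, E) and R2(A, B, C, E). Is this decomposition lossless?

Yes

Common attributes: R1 ∩ R2 = {E}.
Closure of {E}: E → D applies, adding D; D, E → A applies, adding A; D → C applies, adding C; A, C, D → B, E applies, adding B. So (E)⁺ = {A, B, C, D, E}.
This closure contains every attribute of R1, so R1 ∩ R2 → R1. The join is lossless.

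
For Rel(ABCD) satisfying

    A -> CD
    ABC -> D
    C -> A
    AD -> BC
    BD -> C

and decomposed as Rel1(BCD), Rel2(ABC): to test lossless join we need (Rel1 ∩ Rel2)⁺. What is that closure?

ABCD

Rel1 ∩ Rel2 = {BC}.
C → A applies, adding A
A → CD applies, adding D
Closure: {ABCD}.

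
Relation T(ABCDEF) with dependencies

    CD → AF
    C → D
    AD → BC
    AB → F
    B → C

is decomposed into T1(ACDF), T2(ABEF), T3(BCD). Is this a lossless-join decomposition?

Yes

Chase test. Columns are ABCDEF; row i has aⱼ where attribute j ∈ Ti, else bᵢⱼ.
Initial tableau (one row per fragment):
  row 1: a1 b12 a3 a4 b15 a6
  row 2: a1 a2 b23 b24 a5 a6
  row 3: b31 a2 a3 a4 b35 b36
Rows 1 and 3 agree on CD; apply CD→AF and equate their AF entries.
Rows 1 and 3 agree on AD; apply AD→BC and equate their BC entries.
Rows 1 and 2 agree on B; apply B→C and equate their C entries.
Rows 1 and 2 agree on C; apply C→D and equate their D entries.
Row 2 is now all distinguished symbols — the join is lossless.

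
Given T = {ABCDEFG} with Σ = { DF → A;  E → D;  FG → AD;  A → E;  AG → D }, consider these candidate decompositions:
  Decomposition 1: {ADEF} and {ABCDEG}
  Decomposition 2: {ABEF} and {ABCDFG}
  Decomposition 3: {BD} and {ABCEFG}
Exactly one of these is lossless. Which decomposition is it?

Decomposition 2

Decomposition 1: common = {ADE}, closure = {ADE} → lossy.
Decomposition 2: common = {ABF}, closure = {ABDEF} → lossless.
Decomposition 3: common = {B}, closure = {B} → lossy.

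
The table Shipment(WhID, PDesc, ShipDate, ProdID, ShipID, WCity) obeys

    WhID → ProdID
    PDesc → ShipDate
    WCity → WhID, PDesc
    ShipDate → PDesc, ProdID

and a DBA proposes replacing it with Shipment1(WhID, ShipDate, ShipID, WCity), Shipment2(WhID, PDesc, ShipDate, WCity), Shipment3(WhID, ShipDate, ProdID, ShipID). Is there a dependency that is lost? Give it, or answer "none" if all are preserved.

WhID → ProdID lies within Shipment3.
PDesc → ShipDate lies within Shipment2.
WCity → WhID, PDesc lies within Shipment2.
ShipDate → PDesc, ProdID: restricted closure across fragments reaches PDesc, ProdID.
Every dependency is enforceable on the fragments, so the decomposition is dependency-preserving.

none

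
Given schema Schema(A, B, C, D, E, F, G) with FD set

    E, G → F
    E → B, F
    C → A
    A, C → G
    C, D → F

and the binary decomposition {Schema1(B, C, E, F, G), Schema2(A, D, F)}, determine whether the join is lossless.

Common attributes: Schema1 ∩ Schema2 = {F}.
No dependency enlarges {F}, so (F)⁺ = {F}.
The closure contains neither all of Schema1 = {B, C, E, F, G} nor all of Schema2 = {A, D, F}, so the common attributes are not a superkey of either fragment. The join is lossy.

No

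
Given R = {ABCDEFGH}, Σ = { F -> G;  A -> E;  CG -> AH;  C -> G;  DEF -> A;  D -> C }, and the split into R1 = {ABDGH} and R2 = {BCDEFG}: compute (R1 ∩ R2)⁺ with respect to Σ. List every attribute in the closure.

ABCDEGH

R1 ∩ R2 = {BDG}.
D → C applies, adding C
CG → AH applies, adding AH
A → E applies, adding E
Closure: {ABCDEGH}.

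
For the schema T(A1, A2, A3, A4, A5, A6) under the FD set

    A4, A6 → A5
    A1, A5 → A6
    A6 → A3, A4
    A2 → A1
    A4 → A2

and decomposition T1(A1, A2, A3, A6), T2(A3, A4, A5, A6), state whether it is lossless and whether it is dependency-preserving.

lossless but not dependency-preserving

Lossless test: (A3, A6)⁺ = {A1, A2, A3, A4, A5, A6}, which contains all of one fragment — lossless.
Dependency preservation: the restricted closure of {A1, A5} across the fragments never reaches {A6}, so A1, A5 → A6 cannot be enforced without a join — not preserved.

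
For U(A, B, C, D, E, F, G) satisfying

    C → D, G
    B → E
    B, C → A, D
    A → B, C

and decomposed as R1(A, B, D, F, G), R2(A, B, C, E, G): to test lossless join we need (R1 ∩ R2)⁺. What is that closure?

R1 ∩ R2 = {A, B, G}.
B → E applies, adding E
A → B, C applies, adding C
C → D, G applies, adding D
Closure: {A, B, C, D, E, G}.

A, B, C, D, E, G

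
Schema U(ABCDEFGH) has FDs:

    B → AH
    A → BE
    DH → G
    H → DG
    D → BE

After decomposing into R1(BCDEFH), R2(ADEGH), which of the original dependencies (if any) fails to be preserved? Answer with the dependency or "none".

B → AH: restricted closure across fragments reaches AH.
A → BE: restricted closure across fragments reaches BE.
DH → G lies within R2.
H → DG lies within R2.
D → BE lies within R1.
Every dependency is enforceable on the fragments, so the decomposition is dependency-preserving.

none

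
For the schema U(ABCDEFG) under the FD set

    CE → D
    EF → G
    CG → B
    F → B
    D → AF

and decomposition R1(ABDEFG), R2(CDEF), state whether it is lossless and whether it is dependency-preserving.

lossless but not dependency-preserving

Lossless test: (DEF)⁺ = {ABDEFG}, which contains all of one fragment — lossless.
Dependency preservation: the restricted closure of {CG} across the fragments never reaches {B}, so CG → B cannot be enforced without a join — not preserved.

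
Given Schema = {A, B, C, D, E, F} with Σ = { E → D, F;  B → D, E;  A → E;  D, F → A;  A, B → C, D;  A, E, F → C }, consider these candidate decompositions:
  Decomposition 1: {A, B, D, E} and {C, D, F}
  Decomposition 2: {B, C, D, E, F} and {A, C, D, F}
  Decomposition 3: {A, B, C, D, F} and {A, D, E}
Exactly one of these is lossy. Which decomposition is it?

Decomposition 1: common = {D}, closure = {D} → lossy.
Decomposition 2: common = {C, D, F}, closure = {A, C, D, E, F} → lossless.
Decomposition 3: common = {A, D}, closure = {A, C, D, E, F} → lossless.

Decomposition 1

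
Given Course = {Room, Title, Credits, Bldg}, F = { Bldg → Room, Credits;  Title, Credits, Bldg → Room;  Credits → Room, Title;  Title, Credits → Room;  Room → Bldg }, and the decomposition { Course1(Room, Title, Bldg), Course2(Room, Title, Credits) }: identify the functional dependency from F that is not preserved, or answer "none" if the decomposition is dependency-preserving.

Bldg → Room, Credits: restricted closure across fragments reaches Room, Credits.
Title, Credits, Bldg → Room: restricted closure across fragments reaches Room.
Credits → Room, Title lies within Course2.
Title, Credits → Room lies within Course2.
Room → Bldg lies within Course1.
Every dependency is enforceable on the fragments, so the decomposition is dependency-preserving.

none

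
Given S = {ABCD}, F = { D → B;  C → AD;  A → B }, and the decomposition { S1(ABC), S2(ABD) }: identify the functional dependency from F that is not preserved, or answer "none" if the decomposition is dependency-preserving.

Check C → AD: no single fragment contains all of {ACD}, and the restricted closure of {C} across the fragments never reaches {AD}.
D → B is preserved.
A → B is preserved.

C → AD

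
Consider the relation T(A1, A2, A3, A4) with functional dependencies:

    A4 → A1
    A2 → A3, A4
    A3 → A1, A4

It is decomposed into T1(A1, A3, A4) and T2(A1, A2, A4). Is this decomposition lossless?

No

Common attributes: T1 ∩ T2 = {A1, A4}.
No dependency enlarges {A1, A4}, so (A1, A4)⁺ = {A1, A4}.
The closure contains neither all of T1 = {A1, A3, A4} nor all of T2 = {A1, A2, A4}, so the common attributes are not a superkey of either fragment. The join is lossy.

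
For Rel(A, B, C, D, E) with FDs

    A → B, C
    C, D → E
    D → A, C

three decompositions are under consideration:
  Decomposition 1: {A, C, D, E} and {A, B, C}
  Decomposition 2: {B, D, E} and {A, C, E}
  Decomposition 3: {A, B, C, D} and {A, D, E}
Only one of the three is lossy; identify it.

Decomposition 1: common = {A, C}, closure = {A, B, C} → lossless.
Decomposition 2: common = {E}, closure = {E} → lossy.
Decomposition 3: common = {A, D}, closure = {A, B, C, D, E} → lossless.

Decomposition 2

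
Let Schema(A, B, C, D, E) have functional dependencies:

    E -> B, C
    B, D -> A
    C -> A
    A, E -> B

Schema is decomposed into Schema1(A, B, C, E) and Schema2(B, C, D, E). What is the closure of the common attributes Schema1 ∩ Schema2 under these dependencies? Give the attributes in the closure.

A, B, C, E

Schema1 ∩ Schema2 = {B, C, E}.
C → A applies, adding A
Closure: {A, B, C, E}.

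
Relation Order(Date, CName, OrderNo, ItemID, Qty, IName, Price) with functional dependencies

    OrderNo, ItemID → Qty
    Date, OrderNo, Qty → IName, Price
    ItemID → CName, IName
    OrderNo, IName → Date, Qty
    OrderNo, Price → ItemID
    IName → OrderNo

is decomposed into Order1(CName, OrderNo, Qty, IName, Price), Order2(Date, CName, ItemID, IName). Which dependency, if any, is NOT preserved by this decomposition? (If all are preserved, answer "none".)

Check Date, OrderNo, Qty → IName, Price: no single fragment contains all of {Date, OrderNo, Qty, IName, Price}, and the restricted closure of {Date, OrderNo, Qty} across the fragments never reaches {IName, Price}.
OrderNo, ItemID → Qty is preserved.
ItemID → CName, IName is preserved.
OrderNo, IName → Date, Qty is preserved.
OrderNo, Price → ItemID is preserved.
IName → OrderNo is preserved.

Date, OrderNo, Qty → IName, Price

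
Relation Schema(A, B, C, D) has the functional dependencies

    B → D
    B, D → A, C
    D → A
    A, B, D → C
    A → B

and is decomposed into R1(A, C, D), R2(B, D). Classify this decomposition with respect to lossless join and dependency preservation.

Lossless test: (D)⁺ = {A, B, C, D}, which contains all of one fragment — lossless.
Dependency preservation: B, D → A, C; A, B, D → C; A → B are not contained in any single fragment, but the restricted closure of each left-hand side across the fragments still reaches the right-hand side; the remaining FDs each lie inside some fragment. All dependencies are preserved.

lossless and dependency-preserving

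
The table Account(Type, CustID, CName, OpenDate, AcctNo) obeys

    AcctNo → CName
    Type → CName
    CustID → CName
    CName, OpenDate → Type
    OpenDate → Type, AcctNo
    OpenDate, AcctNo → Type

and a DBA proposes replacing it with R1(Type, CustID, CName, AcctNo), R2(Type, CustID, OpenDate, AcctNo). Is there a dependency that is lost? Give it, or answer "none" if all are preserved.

AcctNo → CName lies within R1.
Type → CName lies within R1.
CustID → CName lies within R1.
CName, OpenDate → Type: restricted closure across fragments reaches Type.
OpenDate → Type, AcctNo lies within R2.
OpenDate, AcctNo → Type lies within R2.
Every dependency is enforceable on the fragments, so the decomposition is dependency-preserving.

none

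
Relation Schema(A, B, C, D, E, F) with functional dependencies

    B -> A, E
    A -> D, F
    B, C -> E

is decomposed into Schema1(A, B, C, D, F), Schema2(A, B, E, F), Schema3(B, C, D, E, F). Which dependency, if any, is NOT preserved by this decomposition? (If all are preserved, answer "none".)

B → A, E lies within Schema2.
A → D, F lies within Schema1.
B, C → E lies within Schema3.
Every dependency is enforceable on the fragments, so the decomposition is dependency-preserving.

none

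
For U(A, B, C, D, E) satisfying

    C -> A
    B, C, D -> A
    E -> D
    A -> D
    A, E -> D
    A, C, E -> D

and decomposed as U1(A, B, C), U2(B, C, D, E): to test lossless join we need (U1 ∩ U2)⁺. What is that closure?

A, B, C, D

U1 ∩ U2 = {B, C}.
C → A applies, adding A
A → D applies, adding D
Closure: {A, B, C, D}.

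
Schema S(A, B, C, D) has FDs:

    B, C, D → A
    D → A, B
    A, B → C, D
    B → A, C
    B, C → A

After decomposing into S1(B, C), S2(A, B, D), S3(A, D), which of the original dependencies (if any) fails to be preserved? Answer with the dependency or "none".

B, C, D → A: restricted closure across fragments reaches A.
D → A, B lies within S2.
A, B → C, D: restricted closure across fragments reaches C, D.
B → A, C: restricted closure across fragments reaches A, C.
B, C → A: restricted closure across fragments reaches A.
Every dependency is enforceable on the fragments, so the decomposition is dependency-preserving.

none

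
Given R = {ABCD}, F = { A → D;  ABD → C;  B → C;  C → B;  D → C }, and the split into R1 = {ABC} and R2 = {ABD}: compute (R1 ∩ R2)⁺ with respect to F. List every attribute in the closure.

R1 ∩ R2 = {AB}.
A → D applies, adding D
ABD → C applies, adding C
Closure: {ABCD}.

ABCD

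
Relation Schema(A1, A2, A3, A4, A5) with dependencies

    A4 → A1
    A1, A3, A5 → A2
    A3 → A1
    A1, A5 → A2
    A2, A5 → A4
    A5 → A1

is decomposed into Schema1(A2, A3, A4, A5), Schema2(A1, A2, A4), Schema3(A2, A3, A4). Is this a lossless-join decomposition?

Yes

Chase test. Columns are A1, A2, A3, A4, A5; row i has aⱼ where attribute j ∈ Schemai, else bᵢⱼ.
Initial tableau (one row per fragment):
  row 1: b11 a2 a3 a4 a5
  row 2: a1 a2 b23 a4 b25
  row 3: b31 a2 a3 a4 b35
Rows 1 and 2 agree on A4; apply A4→A1 and equate their A1 entries.
Rows 1 and 3 agree on A4; apply A4→A1 and equate their A1 entries.
Row 1 is now all distinguished symbols — the join is lossless.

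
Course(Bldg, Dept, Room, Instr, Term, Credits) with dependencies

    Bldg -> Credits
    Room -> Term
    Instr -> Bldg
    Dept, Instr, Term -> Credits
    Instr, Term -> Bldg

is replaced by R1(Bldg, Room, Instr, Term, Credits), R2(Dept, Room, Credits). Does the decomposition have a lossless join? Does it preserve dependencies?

lossy but dependency-preserving

Lossless test: (Room, Credits)⁺ = {Room, Term, Credits}, which is a superkey of neither fragment — lossy.
Dependency preservation: Dept, Instr, Term → Credits is not contained in any single fragment, but the restricted closure of its left-hand side across the fragments still reaches the right-hand side; the remaining FDs each lie inside some fragment. All dependencies are preserved.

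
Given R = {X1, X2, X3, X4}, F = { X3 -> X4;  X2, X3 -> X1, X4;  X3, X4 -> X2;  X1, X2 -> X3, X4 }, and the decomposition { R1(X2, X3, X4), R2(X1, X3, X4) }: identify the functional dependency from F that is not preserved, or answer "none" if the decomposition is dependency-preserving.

Check X1, X2 → X3, X4: no single fragment contains all of {X1, X2, X3, X4}, and the restricted closure of {X1, X2} across the fragments never reaches {X3, X4}.
X3 → X4 is preserved.
X2, X3 → X1, X4 is preserved.
X3, X4 → X2 is preserved.

X1, X2 -> X3, X4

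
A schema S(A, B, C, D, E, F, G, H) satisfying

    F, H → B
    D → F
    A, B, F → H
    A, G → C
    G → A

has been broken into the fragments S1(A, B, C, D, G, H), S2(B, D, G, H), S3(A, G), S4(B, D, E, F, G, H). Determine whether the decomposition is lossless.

Chase test. Columns are A, B, C, D, E, F, G, H; row i has aⱼ where attribute j ∈ Si, else bᵢⱼ.
Initial tableau (one row per fragment):
  row 1: a1 a2 a3 a4 b15 b16 a7 a8
  row 2: b21 a2 b23 a4 b25 b26 a7 a8
  row 3: a1 b32 b33 b34 b35 b36 a7 b38
  row 4: b41 a2 b43 a4 a5 a6 a7 a8
Rows 1 and 2 agree on D; apply D→F and equate their F entries.
Rows 1 and 4 agree on D; apply D→F and equate their F entries.
Rows 1 and 3 agree on A, G; apply A, G→C and equate their C entries.
Rows 1 and 2 agree on G; apply G→A and equate their A entries.
Rows 1 and 4 agree on G; apply G→A and equate their A entries.
Rows 1 and 2 agree on A, G; apply A, G→C and equate their C entries.
Rows 1 and 4 agree on A, G; apply A, G→C and equate their C entries.
Row 4 is now all distinguished symbols — the join is lossless.

Yes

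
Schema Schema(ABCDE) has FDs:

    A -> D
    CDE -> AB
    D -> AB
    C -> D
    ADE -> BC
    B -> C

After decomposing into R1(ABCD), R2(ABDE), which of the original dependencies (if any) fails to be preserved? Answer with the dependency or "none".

none

A → D lies within R1.
CDE → AB: restricted closure across fragments reaches AB.
D → AB lies within R1.
C → D lies within R1.
ADE → BC: restricted closure across fragments reaches BC.
B → C lies within R1.
Every dependency is enforceable on the fragments, so the decomposition is dependency-preserving.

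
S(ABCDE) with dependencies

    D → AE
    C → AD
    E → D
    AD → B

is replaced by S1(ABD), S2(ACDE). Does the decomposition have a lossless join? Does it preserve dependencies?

Lossless test: (AD)⁺ = {ABDE}, which contains all of one fragment — lossless.
Dependency preservation: every FD's attributes lie within a single fragment, so each can be enforced locally — preserved.

lossless and dependency-preserving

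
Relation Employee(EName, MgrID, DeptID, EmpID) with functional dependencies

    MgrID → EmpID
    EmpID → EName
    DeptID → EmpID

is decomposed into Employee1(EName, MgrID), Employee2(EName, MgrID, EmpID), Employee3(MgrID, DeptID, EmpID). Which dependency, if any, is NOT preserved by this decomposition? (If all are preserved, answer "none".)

MgrID → EmpID lies within Employee2.
EmpID → EName lies within Employee2.
DeptID → EmpID lies within Employee3.
Every dependency is enforceable on the fragments, so the decomposition is dependency-preserving.

none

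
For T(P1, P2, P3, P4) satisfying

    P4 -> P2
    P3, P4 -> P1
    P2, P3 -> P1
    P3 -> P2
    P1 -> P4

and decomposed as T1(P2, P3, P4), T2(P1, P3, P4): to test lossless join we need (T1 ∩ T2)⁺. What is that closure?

T1 ∩ T2 = {P3, P4}.
P4 → P2 applies, adding P2
P3, P4 → P1 applies, adding P1
Closure: {P1, P2, P3, P4}.

P1, P2, P3, P4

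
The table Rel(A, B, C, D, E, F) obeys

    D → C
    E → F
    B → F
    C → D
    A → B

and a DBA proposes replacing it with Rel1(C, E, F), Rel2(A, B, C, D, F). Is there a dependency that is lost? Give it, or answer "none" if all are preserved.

D → C lies within Rel2.
E → F lies within Rel1.
B → F lies within Rel2.
C → D lies within Rel2.
A → B lies within Rel2.
Every dependency is enforceable on the fragments, so the decomposition is dependency-preserving.

none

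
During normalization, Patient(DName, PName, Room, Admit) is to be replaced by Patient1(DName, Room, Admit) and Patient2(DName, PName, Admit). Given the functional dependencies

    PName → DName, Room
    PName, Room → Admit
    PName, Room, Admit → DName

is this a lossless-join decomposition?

Common attributes: Patient1 ∩ Patient2 = {DName, Admit}.
No dependency enlarges {DName, Admit}, so (DName, Admit)⁺ = {DName, Admit}.
The closure contains neither all of Patient1 = {DName, Room, Admit} nor all of Patient2 = {DName, PName, Admit}, so the common attributes are not a superkey of either fragment. The join is lossy.

No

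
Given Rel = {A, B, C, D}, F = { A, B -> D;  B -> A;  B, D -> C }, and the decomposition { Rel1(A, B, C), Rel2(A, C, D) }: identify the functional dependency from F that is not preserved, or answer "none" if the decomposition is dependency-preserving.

A, B -> D

Check A, B → D: no single fragment contains all of {A, B, D}, and the restricted closure of {A, B} across the fragments never reaches {D}.
B → A is preserved.
B, D → C is preserved.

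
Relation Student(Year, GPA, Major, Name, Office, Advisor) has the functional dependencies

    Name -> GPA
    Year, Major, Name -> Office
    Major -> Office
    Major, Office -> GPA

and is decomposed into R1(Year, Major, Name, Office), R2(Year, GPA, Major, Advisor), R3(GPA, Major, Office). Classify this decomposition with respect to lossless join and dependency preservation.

lossy and not dependency-preserving

Lossless test (chase): Rows 1 and 2 agree on Major; apply Major→Office and equate their Office entries. Rows 1 and 2 agree on Major, Office; apply Major, Office→GPA and equate their GPA entries. No row becomes fully distinguished — the join is lossy.
Dependency preservation: the restricted closure of {Name} across the fragments never reaches {GPA}, so Name → GPA cannot be enforced without a join — not preserved.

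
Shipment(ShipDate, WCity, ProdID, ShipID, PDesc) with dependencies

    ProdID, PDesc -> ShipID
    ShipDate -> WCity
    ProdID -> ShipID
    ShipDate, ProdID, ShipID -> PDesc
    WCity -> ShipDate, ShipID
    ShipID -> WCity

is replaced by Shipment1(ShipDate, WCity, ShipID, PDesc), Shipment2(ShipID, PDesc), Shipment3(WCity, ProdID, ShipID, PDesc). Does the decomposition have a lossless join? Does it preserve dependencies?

Lossless test (chase): Rows 1 and 3 agree on WCity; apply WCity→ShipDate, ShipID and equate their ShipDate, ShipID entries. Rows 1 and 2 agree on ShipID; apply ShipID→WCity and equate their WCity entries. Rows 1 and 2 agree on WCity; apply WCity→ShipDate, ShipID and equate their ShipDate, ShipID entries. Row 3 is now all distinguished symbols — the join is lossless.
Dependency preservation: ShipDate, ProdID, ShipID → PDesc is not contained in any single fragment, but the restricted closure of its left-hand side across the fragments still reaches the right-hand side; the remaining FDs each lie inside some fragment. All dependencies are preserved.

lossless and dependency-preserving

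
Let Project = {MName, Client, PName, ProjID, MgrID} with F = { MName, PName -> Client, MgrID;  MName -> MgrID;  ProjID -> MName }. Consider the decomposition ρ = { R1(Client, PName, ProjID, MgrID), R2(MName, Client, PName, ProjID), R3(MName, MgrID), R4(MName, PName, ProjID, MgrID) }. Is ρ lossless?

Chase test. Columns are MName, Client, PName, ProjID, MgrID; row i has aⱼ where attribute j ∈ Ri, else bᵢⱼ.
Initial tableau (one row per fragment):
  row 1: b11 a2 a3 a4 a5
  row 2: a1 a2 a3 a4 b25
  row 3: a1 b32 b33 b34 a5
  row 4: a1 b42 a3 a4 a5
Rows 2 and 4 agree on MName, PName; apply MName, PName→Client, MgrID and equate their Client, MgrID entries.
Rows 1 and 2 agree on ProjID; apply ProjID→MName and equate their MName entries.
Row 1 is now all distinguished symbols — the join is lossless.

Yes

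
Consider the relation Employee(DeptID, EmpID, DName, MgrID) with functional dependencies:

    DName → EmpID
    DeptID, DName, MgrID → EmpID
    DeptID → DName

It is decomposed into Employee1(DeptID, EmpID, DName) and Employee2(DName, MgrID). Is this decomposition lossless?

No

Common attributes: Employee1 ∩ Employee2 = {DName}.
Closure of {DName}: DName → EmpID applies, adding EmpID. So (DName)⁺ = {EmpID, DName}.
The closure contains neither all of Employee1 = {DeptID, EmpID, DName} nor all of Employee2 = {DName, MgrID}, so the common attributes are not a superkey of either fragment. The join is lossy.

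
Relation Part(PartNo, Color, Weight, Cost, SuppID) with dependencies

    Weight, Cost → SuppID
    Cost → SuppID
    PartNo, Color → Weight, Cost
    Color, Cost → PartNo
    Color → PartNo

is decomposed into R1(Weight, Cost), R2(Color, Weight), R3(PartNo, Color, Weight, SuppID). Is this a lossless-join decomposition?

No

Chase test. Columns are PartNo, Color, Weight, Cost, SuppID; row i has aⱼ where attribute j ∈ Ri, else bᵢⱼ.
Initial tableau (one row per fragment):
  row 1: b11 b12 a3 a4 b15
  row 2: b21 a2 a3 b24 b25
  row 3: a1 a2 a3 b34 a5
Rows 2 and 3 agree on Color; apply Color→PartNo and equate their PartNo entries.
Rows 2 and 3 agree on PartNo, Color; apply PartNo, Color→Weight, Cost and equate their Weight, Cost entries.
Rows 2 and 3 agree on Weight, Cost; apply Weight, Cost→SuppID and equate their SuppID entries.
No row becomes fully distinguished — the join is lossy.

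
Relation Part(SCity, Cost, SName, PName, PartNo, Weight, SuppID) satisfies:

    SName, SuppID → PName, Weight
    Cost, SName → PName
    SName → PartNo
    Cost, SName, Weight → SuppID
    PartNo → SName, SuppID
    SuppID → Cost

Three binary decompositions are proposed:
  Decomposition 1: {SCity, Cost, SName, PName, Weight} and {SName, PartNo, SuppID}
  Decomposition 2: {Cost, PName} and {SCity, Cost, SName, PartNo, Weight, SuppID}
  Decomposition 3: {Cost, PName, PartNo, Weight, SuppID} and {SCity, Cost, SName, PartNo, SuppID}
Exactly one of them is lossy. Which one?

Decomposition 2

Decomposition 1: common = {SName}, closure = {Cost, SName, PName, PartNo, Weight, SuppID} → lossless.
Decomposition 2: common = {Cost}, closure = {Cost} → lossy.
Decomposition 3: common = {Cost, PartNo, SuppID}, closure = {Cost, SName, PName, PartNo, Weight, SuppID} → lossless.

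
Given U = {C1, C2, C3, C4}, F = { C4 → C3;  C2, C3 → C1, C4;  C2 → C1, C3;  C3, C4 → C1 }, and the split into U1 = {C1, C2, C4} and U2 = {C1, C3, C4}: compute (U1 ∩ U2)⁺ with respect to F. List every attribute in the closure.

C1, C3, C4

U1 ∩ U2 = {C1, C4}.
C4 → C3 applies, adding C3
Closure: {C1, C3, C4}.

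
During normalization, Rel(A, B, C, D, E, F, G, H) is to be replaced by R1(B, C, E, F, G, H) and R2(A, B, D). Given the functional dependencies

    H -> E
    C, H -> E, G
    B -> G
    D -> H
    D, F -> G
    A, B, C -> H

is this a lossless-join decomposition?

No

Common attributes: R1 ∩ R2 = {B}.
Closure of {B}: B → G applies, adding G. So (B)⁺ = {B, G}.
The closure contains neither all of R1 = {B, C, E, F, G, H} nor all of R2 = {A, B, D}, so the common attributes are not a superkey of either fragment. The join is lossy.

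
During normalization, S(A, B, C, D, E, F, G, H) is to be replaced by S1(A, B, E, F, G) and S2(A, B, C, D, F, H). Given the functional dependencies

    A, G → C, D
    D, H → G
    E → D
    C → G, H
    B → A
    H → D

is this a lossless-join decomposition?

Common attributes: S1 ∩ S2 = {A, B, F}.
No dependency enlarges {A, B, F}, so (A, B, F)⁺ = {A, B, F}.
The closure contains neither all of S1 = {A, B, E, F, G} nor all of S2 = {A, B, C, D, F, H}, so the common attributes are not a superkey of either fragment. The join is lossy.

No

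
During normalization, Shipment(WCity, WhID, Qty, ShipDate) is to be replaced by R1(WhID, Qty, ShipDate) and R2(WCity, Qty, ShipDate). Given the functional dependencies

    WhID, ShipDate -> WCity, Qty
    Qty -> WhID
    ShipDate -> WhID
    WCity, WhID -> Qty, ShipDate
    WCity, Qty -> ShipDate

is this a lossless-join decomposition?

Yes

Common attributes: R1 ∩ R2 = {Qty, ShipDate}.
Closure of {Qty, ShipDate}: Qty → WhID applies, adding WhID; WhID, ShipDate → WCity, Qty applies, adding WCity. So (Qty, ShipDate)⁺ = {WCity, WhID, Qty, ShipDate}.
This closure contains every attribute of R1, so R1 ∩ R2 → R1. The join is lossless.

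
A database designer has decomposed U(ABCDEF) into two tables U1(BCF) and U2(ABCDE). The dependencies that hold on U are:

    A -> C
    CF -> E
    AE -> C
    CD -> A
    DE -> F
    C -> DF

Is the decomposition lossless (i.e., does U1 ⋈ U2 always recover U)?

Common attributes: U1 ∩ U2 = {BC}.
Closure of {BC}: C → DF applies, adding DF; CF → E applies, adding E; CD → A applies, adding A. So (BC)⁺ = {ABCDEF}.
This closure contains every attribute of U1, so U1 ∩ U2 → U1. The join is lossless.

Yes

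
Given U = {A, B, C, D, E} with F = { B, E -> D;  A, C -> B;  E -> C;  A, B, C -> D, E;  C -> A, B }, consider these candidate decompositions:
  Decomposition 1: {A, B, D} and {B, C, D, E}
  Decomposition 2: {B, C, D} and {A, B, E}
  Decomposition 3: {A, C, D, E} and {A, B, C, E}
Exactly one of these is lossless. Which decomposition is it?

Decomposition 1: common = {B, D}, closure = {B, D} → lossy.
Decomposition 2: common = {B}, closure = {B} → lossy.
Decomposition 3: common = {A, C, E}, closure = {A, B, C, D, E} → lossless.

Decomposition 3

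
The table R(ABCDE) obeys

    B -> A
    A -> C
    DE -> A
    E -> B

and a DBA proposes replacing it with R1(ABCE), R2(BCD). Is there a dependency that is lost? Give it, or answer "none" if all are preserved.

none

B → A lies within R1.
A → C lies within R1.
DE → A: restricted closure across fragments reaches A.
E → B lies within R1.
Every dependency is enforceable on the fragments, so the decomposition is dependency-preserving.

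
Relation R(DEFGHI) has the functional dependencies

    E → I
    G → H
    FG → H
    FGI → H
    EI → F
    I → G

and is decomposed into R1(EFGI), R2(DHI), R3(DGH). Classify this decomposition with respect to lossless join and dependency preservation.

Lossless test (chase): Rows 1 and 3 agree on G; apply G→H and equate their H entries. Rows 1 and 2 agree on I; apply I→G and equate their G entries. No row becomes fully distinguished — the join is lossy.
Dependency preservation: FG → H; FGI → H are not contained in any single fragment, but the restricted closure of each left-hand side across the fragments still reaches the right-hand side; the remaining FDs each lie inside some fragment. All dependencies are preserved.

lossy but dependency-preserving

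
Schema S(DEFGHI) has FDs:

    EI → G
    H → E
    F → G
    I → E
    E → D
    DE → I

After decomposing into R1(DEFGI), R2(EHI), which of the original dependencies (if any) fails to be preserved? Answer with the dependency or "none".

EI → G lies within R1.
H → E lies within R2.
F → G lies within R1.
I → E lies within R1.
E → D lies within R1.
DE → I lies within R1.
Every dependency is enforceable on the fragments, so the decomposition is dependency-preserving.

none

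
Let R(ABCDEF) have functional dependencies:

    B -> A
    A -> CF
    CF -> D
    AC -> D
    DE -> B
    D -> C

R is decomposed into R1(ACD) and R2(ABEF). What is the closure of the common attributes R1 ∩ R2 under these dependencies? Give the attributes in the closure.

ACDF

R1 ∩ R2 = {A}.
A → CF applies, adding CF
CF → D applies, adding D
Closure: {ACDF}.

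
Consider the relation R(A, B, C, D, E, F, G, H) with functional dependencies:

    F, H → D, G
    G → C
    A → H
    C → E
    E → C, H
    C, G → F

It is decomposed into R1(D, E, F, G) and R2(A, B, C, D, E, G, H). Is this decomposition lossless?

Common attributes: R1 ∩ R2 = {D, E, G}.
Closure of {D, E, G}: G → C applies, adding C; E → C, H applies, adding H; C, G → F applies, adding F. So (D, E, G)⁺ = {C, D, E, F, G, H}.
This closure contains every attribute of R1, so R1 ∩ R2 → R1. The join is lossless.

Yes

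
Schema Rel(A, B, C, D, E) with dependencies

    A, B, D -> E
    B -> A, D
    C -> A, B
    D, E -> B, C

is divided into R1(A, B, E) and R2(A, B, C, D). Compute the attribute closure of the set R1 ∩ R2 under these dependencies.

A, B, C, D, E

R1 ∩ R2 = {A, B}.
B → A, D applies, adding D
A, B, D → E applies, adding E
D, E → B, C applies, adding C
Closure: {A, B, C, D, E}.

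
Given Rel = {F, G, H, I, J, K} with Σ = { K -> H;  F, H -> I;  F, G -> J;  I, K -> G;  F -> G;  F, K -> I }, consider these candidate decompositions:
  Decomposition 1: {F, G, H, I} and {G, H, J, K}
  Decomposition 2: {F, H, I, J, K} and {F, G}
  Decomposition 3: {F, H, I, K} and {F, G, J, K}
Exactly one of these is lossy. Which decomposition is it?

Decomposition 1

Decomposition 1: common = {G, H}, closure = {G, H} → lossy.
Decomposition 2: common = {F}, closure = {F, G, J} → lossless.
Decomposition 3: common = {F, K}, closure = {F, G, H, I, J, K} → lossless.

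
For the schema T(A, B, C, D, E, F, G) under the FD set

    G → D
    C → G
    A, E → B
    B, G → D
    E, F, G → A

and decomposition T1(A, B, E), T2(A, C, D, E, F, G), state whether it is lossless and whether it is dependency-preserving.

Lossless test: (A, E)⁺ = {A, B, E}, which contains all of one fragment — lossless.
Dependency preservation: B, G → D is not contained in any single fragment, but the restricted closure of its left-hand side across the fragments still reaches the right-hand side; the remaining FDs each lie inside some fragment. All dependencies are preserved.

lossless and dependency-preserving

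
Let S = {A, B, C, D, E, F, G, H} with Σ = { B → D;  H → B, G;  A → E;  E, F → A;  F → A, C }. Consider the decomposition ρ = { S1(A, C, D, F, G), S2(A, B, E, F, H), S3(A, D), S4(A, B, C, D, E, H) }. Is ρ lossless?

Chase test. Columns are A, B, C, D, E, F, G, H; row i has aⱼ where attribute j ∈ Si, else bᵢⱼ.
Initial tableau (one row per fragment):
  row 1: a1 b12 a3 a4 b15 a6 a7 b18
  row 2: a1 a2 b23 b24 a5 a6 b27 a8
  row 3: a1 b32 b33 a4 b35 b36 b37 b38
  row 4: a1 a2 a3 a4 a5 b46 b47 a8
Rows 2 and 4 agree on B; apply B→D and equate their D entries.
Rows 2 and 4 agree on H; apply H→B, G and equate their B, G entries.
Rows 1 and 2 agree on A; apply A→E and equate their E entries.
Rows 1 and 3 agree on A; apply A→E and equate their E entries.
Rows 1 and 2 agree on F; apply F→A, C and equate their A, C entries.
No row becomes fully distinguished — the join is lossy.

No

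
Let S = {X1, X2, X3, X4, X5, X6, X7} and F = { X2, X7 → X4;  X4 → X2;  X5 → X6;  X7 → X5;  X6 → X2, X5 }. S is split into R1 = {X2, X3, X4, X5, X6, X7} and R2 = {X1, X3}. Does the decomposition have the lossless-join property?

No

Common attributes: R1 ∩ R2 = {X3}.
No dependency enlarges {X3}, so (X3)⁺ = {X3}.
The closure contains neither all of R1 = {X2, X3, X4, X5, X6, X7} nor all of R2 = {X1, X3}, so the common attributes are not a superkey of either fragment. The join is lossy.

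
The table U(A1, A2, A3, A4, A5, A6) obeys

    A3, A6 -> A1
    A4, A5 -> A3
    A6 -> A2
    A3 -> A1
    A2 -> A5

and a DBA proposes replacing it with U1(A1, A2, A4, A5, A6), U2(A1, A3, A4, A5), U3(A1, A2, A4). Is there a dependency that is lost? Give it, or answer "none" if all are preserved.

A3, A6 → A1: restricted closure across fragments reaches A1.
A4, A5 → A3 lies within U2.
A6 → A2 lies within U1.
A3 → A1 lies within U2.
A2 → A5 lies within U1.
Every dependency is enforceable on the fragments, so the decomposition is dependency-preserving.

none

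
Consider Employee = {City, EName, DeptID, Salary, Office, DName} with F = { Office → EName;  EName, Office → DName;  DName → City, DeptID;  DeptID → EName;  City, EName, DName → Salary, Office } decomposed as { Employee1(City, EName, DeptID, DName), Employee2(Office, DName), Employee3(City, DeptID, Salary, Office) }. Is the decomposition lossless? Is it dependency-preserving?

lossless and dependency-preserving

Lossless test (chase): Rows 2 and 3 agree on Office; apply Office→EName and equate their EName entries. Rows 2 and 3 agree on EName, Office; apply EName, Office→DName and equate their DName entries. Rows 1 and 2 agree on DName; apply DName→City, DeptID and equate their City, DeptID entries. Rows 1 and 2 agree on DeptID; apply DeptID→EName and equate their EName entries. Rows 1 and 2 agree on City, EName, DName; apply City, EName, DName→Salary, Office and equate their Salary, Office entries. Rows 1 and 3 agree on City, EName, DName; apply City, EName, DName→Salary, Office and equate their Salary, Office entries. Row 1 is now all distinguished symbols — the join is lossless.
Dependency preservation: Office → EName; EName, Office → DName; City, EName, DName → Salary, Office are not contained in any single fragment, but the restricted closure of each left-hand side across the fragments still reaches the right-hand side; the remaining FDs each lie inside some fragment. All dependencies are preserved.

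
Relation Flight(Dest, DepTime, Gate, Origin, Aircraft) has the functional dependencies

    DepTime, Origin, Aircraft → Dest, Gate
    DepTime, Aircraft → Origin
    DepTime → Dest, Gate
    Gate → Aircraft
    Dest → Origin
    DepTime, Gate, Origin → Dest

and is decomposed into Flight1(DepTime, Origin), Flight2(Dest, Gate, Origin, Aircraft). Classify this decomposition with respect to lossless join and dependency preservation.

Lossless test: (Origin)⁺ = {Origin}, which is a superkey of neither fragment — lossy.
Dependency preservation: the restricted closure of {DepTime, Origin, Aircraft} across the fragments never reaches {Dest, Gate}, so DepTime, Origin, Aircraft → Dest, Gate cannot be enforced without a join — not preserved.

lossy and not dependency-preserving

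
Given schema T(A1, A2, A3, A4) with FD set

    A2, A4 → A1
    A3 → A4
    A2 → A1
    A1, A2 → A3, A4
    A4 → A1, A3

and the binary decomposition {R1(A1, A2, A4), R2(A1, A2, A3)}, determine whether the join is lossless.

Common attributes: R1 ∩ R2 = {A1, A2}.
Closure of {A1, A2}: A1, A2 → A3, A4 applies, adding A3, A4. So (A1, A2)⁺ = {A1, A2, A3, A4}.
This closure contains every attribute of R1, so R1 ∩ R2 → R1. The join is lossless.

Yes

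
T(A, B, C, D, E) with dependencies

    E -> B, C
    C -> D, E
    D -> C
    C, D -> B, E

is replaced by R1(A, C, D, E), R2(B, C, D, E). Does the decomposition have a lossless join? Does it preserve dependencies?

Lossless test: (C, D, E)⁺ = {B, C, D, E}, which contains all of one fragment — lossless.
Dependency preservation: every FD's attributes lie within a single fragment, so each can be enforced locally — preserved.

lossless and dependency-preserving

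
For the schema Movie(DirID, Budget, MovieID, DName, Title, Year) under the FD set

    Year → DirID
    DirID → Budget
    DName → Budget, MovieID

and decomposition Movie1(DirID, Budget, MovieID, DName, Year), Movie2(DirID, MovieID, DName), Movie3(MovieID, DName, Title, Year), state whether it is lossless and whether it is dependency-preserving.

lossless and dependency-preserving

Lossless test (chase): Rows 1 and 3 agree on Year; apply Year→DirID and equate their DirID entries. Rows 1 and 2 agree on DirID; apply DirID→Budget and equate their Budget entries. Rows 1 and 3 agree on DirID; apply DirID→Budget and equate their Budget entries. Row 3 is now all distinguished symbols — the join is lossless.
Dependency preservation: every FD's attributes lie within a single fragment, so each can be enforced locally — preserved.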